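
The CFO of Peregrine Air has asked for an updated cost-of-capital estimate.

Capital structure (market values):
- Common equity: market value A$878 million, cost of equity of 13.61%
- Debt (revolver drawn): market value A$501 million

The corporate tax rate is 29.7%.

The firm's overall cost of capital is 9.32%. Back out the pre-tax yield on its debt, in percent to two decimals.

2.56%

Total capital V = 878 + 501 = 1379.
Equity weight = 878/1379 = 0.6367.
Revolver drawn weight = 501/1379 = 0.3633.
Equity contribution = 0.6367 × 13.61% = 8.6654%.
Remaining for debt = 9.32% − 8.6654% = 0.6546%.
Rd × (1 − 29.7%) × 0.3633 = 0.6546%  ⇒  Rd = 2.5630%.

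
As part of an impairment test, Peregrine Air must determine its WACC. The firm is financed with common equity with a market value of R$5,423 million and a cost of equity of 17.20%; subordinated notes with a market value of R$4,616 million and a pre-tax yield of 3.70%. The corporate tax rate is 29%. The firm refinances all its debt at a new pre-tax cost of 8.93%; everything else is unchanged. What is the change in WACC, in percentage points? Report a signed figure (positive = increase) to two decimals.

Current WACC:
Total capital V = 5423 + 4616 = 10039.
Equity: weight = 5423/10039 = 0.5402; cost = 17.2%.
Subordinated notes: weight = 4616/10039 = 0.4598; after-tax cost = 3.7% × (1 − 29%) = 2.6270%.
WACC = 0.5402 × 17.2000% + 0.4598 × 2.6270% = 10.4992%.
After the change:
Total capital V = 5423 + 4616 = 10039.
Equity: weight = 5423/10039 = 0.5402; cost = 17.2%.
Subordinated notes: weight = 4616/10039 = 0.4598; after-tax cost = 8.93% × (1 − 29%) = 6.3403%.
WACC = 0.5402 × 17.2000% + 0.4598 × 6.3403% = 12.2066%.
Change in WACC = 12.2066% − 10.4992% = 1.7074 pp.

+1.71 pp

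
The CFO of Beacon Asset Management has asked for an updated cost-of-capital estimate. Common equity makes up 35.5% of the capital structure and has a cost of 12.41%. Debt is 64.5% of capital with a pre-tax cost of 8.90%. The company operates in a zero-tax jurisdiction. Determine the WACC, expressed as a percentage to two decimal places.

After-tax cost of debt = 8.9% × (1 − 0%) = 8.9000%.
WACC = 0.355 × 12.4100% + 0.645 × 8.9000% = 10.1461%.

10.15%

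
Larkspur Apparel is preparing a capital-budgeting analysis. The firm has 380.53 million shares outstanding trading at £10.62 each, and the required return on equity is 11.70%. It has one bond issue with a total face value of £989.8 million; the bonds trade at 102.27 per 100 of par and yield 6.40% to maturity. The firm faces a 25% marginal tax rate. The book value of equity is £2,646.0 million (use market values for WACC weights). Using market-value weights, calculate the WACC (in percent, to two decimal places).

Market value of equity E = 10.62 × 380.53m = 4041.2286m. Market value of debt D = 989.8m × 102.27/100 = 1012.26846m.
Total capital V = 4041.2286 + 1012.26846 = 5053.49706.
Equity: weight = 4041.2286/5053.49706 = 0.7997; cost = 11.7%.
Bonds outstanding: weight = 1012.26846/5053.49706 = 0.2003; after-tax cost = 6.4% × (1 − 25%) = 4.8000%.
WACC = 0.7997 × 11.7000% + 0.2003 × 4.8000% = 10.3179%.

10.32%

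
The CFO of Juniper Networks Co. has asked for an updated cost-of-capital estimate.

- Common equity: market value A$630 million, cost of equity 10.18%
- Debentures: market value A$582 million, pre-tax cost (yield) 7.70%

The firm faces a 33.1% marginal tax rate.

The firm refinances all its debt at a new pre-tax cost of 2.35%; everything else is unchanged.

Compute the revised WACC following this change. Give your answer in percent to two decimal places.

6.05%

After the change:
Total capital V = 630 + 582 = 1212.
Equity: weight = 630/1212 = 0.5198; cost = 10.18%.
Debentures: weight = 582/1212 = 0.4802; after-tax cost = 2.35% × (1 − 33.1%) = 1.5722%.
WACC = 0.5198 × 10.1800% + 0.4802 × 1.5722% = 6.0465%.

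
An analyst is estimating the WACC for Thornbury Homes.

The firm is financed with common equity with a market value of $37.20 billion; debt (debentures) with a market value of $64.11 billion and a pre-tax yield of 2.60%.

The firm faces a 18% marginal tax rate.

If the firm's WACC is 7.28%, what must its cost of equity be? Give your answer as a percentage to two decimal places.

Total capital V = 37.2 + 64.11 = 101.31.
Equity weight = 37.2/101.31 = 0.3672.
Debentures weight = 64.11/101.31 = 0.6328.
Debt contribution = 0.6328 × 2.6% × (1 − 18%) = 1.3492%.
Required equity contribution = 7.28% − 1.3492% = 5.9308%.
Re = 5.9308% / 0.3672 = 16.1520%.

16.15%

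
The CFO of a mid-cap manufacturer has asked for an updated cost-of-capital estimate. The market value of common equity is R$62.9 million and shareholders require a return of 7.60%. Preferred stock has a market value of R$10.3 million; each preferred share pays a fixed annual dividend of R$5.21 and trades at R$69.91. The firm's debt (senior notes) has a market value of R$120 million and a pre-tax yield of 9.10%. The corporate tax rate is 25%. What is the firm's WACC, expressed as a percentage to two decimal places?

7.11%

Cost of preferred: Rp = 5.21 / 69.91 = 7.4524%.
Total capital V = 62.9 + 10.3 + 120 = 193.2.
Equity: weight = 62.9/193.2 = 0.3256; cost = 7.6%.
Preferred: weight = 10.3/193.2 = 0.0533; cost = 7.4524%.
Senior notes: weight = 120/193.2 = 0.6211; after-tax cost = 9.1% × (1 − 25%) = 6.8250%.
WACC = 0.3256 × 7.6000% + 0.0533 × 7.4524% + 0.6211 × 6.8250% = 7.1108%.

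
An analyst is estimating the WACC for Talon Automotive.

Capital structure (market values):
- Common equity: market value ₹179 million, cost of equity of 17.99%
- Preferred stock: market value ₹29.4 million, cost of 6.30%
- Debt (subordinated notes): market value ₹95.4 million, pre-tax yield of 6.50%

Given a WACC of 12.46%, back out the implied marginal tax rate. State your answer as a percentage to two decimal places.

38.73%

Total capital V = 179 + 29.4 + 95.4 = 303.8.
Equity weight = 179/303.8 = 0.5892.
Preferred weight = 29.4/303.8 = 0.0968.
Subordinated notes weight = 95.4/303.8 = 0.3140.
Equity contribution = 0.5892 × 17.99% = 10.5998%.
Preferred contribution = 0.0968 × 6.3% = 0.6097%.
Debt contribution must be 12.46% − 11.2094% = 1.2506%.
0.3140 × 6.5% × (1 − T) = 1.2506%  ⇒  (1 − T) = 0.6127.
T = 38.7328%.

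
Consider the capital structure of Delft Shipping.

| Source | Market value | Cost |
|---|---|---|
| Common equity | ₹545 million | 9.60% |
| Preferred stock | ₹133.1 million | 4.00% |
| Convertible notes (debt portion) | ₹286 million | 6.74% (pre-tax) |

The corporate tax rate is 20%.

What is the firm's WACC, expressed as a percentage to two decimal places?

Total capital V = 545 + 133.1 + 286 = 964.1.
Equity: weight = 545/964.1 = 0.5653; cost = 9.6%.
Preferred: weight = 133.1/964.1 = 0.1381; cost = 4%.
Convertible notes (debt portion): weight = 286/964.1 = 0.2966; after-tax cost = 6.74% × (1 − 20%) = 5.3920%.
WACC = 0.5653 × 9.6000% + 0.1381 × 4.0000% + 0.2966 × 5.3920% = 7.5786%.

7.58%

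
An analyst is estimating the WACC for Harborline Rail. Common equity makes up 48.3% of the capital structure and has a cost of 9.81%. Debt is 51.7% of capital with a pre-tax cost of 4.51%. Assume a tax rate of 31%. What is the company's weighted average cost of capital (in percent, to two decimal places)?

6.35%

After-tax cost of debt = 4.51% × (1 − 31%) = 3.1119%.
WACC = 0.483 × 9.8100% + 0.517 × 3.1119% = 6.3471%.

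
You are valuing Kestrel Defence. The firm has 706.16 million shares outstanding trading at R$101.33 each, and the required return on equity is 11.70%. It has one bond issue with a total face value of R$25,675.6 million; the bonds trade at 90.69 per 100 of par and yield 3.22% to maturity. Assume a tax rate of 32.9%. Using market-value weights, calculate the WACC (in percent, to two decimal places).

9.36%

Market value of equity E = 101.33 × 706.16m = 71555.1928m. Market value of debt D = 25675.6m × 90.69/100 = 23285.20164m.
Total capital V = 71555.1928 + 23285.20164 = 94840.39444.
Equity: weight = 71555.1928/94840.39444 = 0.7545; cost = 11.7%.
Bonds outstanding: weight = 23285.20164/94840.39444 = 0.2455; after-tax cost = 3.22% × (1 − 32.9%) = 2.1606%.
WACC = 0.7545 × 11.7000% + 0.2455 × 2.1606% = 9.3579%.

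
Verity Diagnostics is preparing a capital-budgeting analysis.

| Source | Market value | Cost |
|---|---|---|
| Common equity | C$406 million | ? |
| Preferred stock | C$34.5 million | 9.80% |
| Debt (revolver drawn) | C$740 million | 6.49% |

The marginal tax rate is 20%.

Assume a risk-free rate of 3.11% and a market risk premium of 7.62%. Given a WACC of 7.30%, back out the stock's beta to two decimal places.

Total capital V = 406 + 34.5 + 740 = 1180.5.
Equity weight = 406/1180.5 = 0.3439.
Preferred weight = 34.5/1180.5 = 0.0292.
Revolver drawn weight = 740/1180.5 = 0.6269.
Debt contribution = 0.6269 × 6.49% × (1 − 20%) = 3.2546%.
Preferred contribution = 0.0292 × 9.8% = 0.2864%.
Required equity contribution = 7.3% − 3.5410% = 3.7590%  ⇒  Re = 10.9297%.
CAPM: 10.9297% = 3.11% + β × 7.62%  ⇒  β = 1.0262.

1.03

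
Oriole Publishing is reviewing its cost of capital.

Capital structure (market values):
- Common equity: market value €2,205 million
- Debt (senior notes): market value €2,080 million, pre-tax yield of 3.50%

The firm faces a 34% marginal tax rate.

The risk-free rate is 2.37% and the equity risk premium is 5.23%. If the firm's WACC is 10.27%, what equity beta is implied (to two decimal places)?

Total capital V = 2205 + 2080 = 4285.
Equity weight = 2205/4285 = 0.5146.
Senior notes weight = 2080/4285 = 0.4854.
Debt contribution = 0.4854 × 3.5% × (1 − 34%) = 1.1213%.
Required equity contribution = 10.27% − 1.1213% = 9.1487%  ⇒  Re = 17.7788%.
CAPM: 17.7788% = 2.37% + β × 5.23%  ⇒  β = 2.9462.

2.95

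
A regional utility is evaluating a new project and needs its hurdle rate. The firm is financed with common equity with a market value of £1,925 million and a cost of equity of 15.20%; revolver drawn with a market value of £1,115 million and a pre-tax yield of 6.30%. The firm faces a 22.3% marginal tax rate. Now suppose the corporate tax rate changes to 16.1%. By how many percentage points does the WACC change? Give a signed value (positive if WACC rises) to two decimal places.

+0.14 pp

Current WACC:
Total capital V = 1925 + 1115 = 3040.
Equity: weight = 1925/3040 = 0.6332; cost = 15.2%.
Revolver drawn: weight = 1115/3040 = 0.3668; after-tax cost = 6.3% × (1 − 22.3%) = 4.8951%.
WACC = 0.6332 × 15.2000% + 0.3668 × 4.8951% = 11.4204%.
After the change:
Total capital V = 1925 + 1115 = 3040.
Equity: weight = 1925/3040 = 0.6332; cost = 15.2%.
Revolver drawn: weight = 1115/3040 = 0.3668; after-tax cost = 6.3% × (1 − 16.1%) = 5.2857%.
WACC = 0.6332 × 15.2000% + 0.3668 × 5.2857% = 11.5637%.
Change in WACC = 11.5637% − 11.4204% = 0.1433 pp.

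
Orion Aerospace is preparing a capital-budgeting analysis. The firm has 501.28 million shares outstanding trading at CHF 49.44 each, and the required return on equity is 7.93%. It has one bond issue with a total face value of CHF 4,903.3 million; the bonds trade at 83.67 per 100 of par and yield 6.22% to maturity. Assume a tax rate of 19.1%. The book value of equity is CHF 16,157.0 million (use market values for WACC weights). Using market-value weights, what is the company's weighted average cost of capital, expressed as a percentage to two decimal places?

Market value of equity E = 49.44 × 501.28m = 24783.2832m. Market value of debt D = 4903.3m × 83.67/100 = 4102.59111m.
Total capital V = 24783.2832 + 4102.59111 = 28885.87431.
Equity: weight = 24783.2832/28885.87431 = 0.8580; cost = 7.93%.
Bonds outstanding: weight = 4102.59111/28885.87431 = 0.1420; after-tax cost = 6.22% × (1 − 19.1%) = 5.0320%.
WACC = 0.8580 × 7.9300% + 0.1420 × 5.0320% = 7.5184%.

7.52%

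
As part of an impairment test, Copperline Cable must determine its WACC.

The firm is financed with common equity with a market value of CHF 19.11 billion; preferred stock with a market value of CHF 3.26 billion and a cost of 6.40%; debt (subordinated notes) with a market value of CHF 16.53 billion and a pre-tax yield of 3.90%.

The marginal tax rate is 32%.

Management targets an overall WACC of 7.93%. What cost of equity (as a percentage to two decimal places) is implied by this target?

12.76%

Total capital V = 19.11 + 3.26 + 16.53 = 38.9.
Equity weight = 19.11/38.9 = 0.4913.
Preferred weight = 3.26/38.9 = 0.0838.
Subordinated notes weight = 16.53/38.9 = 0.4249.
Debt contribution = 0.4249 × 3.9% × (1 − 32%) = 1.1269%.
Preferred contribution = 0.0838 × 6.4% = 0.5363%.
Required equity contribution = 7.93% − 1.6633% = 6.2667%.
Re = 6.2667% / 0.4913 = 12.7564%.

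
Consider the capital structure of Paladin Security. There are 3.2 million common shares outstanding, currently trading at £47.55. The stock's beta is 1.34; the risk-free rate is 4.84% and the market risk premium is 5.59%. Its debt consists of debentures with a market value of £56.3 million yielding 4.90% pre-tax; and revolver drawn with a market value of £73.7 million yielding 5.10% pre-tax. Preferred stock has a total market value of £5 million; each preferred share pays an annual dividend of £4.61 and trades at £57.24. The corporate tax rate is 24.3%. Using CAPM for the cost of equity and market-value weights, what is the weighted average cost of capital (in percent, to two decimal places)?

8.39%

Cost of equity via CAPM: Re = 4.84% + 1.34 × 5.59% = 12.3306%.
Cost of preferred: Rp = 4.61 / 57.24 = 8.0538%.
Market value of equity E = 47.55 × 3.2m = 152.16m.
Total capital V = 152.16 + 5 + 56.3 + 73.7 = 287.16.
Equity: weight = 152.16/287.16 = 0.5299; cost = 12.3306%.
Preferred: weight = 5/287.16 = 0.0174; cost = 8.0538%.
Debentures: weight = 56.3/287.16 = 0.1961; after-tax cost = 4.9% × (1 − 24.3%) = 3.7093%.
Revolver drawn: weight = 73.7/287.16 = 0.2567; after-tax cost = 5.1% × (1 − 24.3%) = 3.8607%.
WACC = 0.5299 × 12.3306% + 0.0174 × 8.0538% + 0.1961 × 3.7093% + 0.2567 × 3.8607% = 8.3920%.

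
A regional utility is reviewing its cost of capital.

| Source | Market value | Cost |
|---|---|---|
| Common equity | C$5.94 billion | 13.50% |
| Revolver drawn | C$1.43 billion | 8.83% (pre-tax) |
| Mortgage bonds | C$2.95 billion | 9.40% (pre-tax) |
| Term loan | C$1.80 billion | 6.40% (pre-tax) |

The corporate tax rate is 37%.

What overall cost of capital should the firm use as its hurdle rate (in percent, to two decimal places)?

Total capital V = 5.94 + 1.43 + 2.95 + 1.8 = 12.12.
Equity: weight = 5.94/12.12 = 0.4901; cost = 13.5%.
Revolver drawn: weight = 1.43/12.12 = 0.1180; after-tax cost = 8.83% × (1 − 37%) = 5.5629%.
Mortgage bonds: weight = 2.95/12.12 = 0.2434; after-tax cost = 9.4% × (1 − 37%) = 5.9220%.
Term loan: weight = 1.8/12.12 = 0.1485; after-tax cost = 6.4% × (1 − 37%) = 4.0320%.
WACC = 0.4901 × 13.5000% + 0.1180 × 5.5629% + 0.2434 × 5.9220% + 0.1485 × 4.0320% = 9.3129%.

9.31%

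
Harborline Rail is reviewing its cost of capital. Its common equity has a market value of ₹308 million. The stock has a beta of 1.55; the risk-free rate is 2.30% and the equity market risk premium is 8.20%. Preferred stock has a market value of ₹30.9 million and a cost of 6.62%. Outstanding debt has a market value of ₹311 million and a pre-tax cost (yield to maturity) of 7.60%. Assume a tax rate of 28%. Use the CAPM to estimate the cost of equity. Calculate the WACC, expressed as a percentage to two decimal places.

10.05%

Cost of equity via CAPM: Re = 2.3% + 1.55 × 8.2% = 15.0100%.
Total capital V = 308 + 30.9 + 311 = 649.9.
Equity: weight = 308/649.9 = 0.4739; cost = 15.01%.
Preferred: weight = 30.9/649.9 = 0.0475; cost = 6.62%.
Debt: weight = 311/649.9 = 0.4785; after-tax cost = 7.6% × (1 − 28%) = 5.4720%.
WACC = 0.4739 × 15.0100% + 0.0475 × 6.6200% + 0.4785 × 5.4720% = 10.0468%.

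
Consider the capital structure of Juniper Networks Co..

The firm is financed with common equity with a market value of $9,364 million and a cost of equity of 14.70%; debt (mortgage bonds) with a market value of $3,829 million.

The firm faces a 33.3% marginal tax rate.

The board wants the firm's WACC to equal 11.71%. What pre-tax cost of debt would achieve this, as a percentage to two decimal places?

Total capital V = 9364 + 3829 = 13193.
Equity weight = 9364/13193 = 0.7098.
Mortgage bonds weight = 3829/13193 = 0.2902.
Equity contribution = 0.7098 × 14.7% = 10.4336%.
Remaining for debt = 11.71% − 10.4336% = 1.2764%.
Rd × (1 − 33.3%) × 0.2902 = 1.2764%  ⇒  Rd = 6.5934%.

6.59%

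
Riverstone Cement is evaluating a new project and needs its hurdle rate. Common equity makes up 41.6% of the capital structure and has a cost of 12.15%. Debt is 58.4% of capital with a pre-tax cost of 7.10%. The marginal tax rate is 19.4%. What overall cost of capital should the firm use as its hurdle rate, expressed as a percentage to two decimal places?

8.40%

After-tax cost of debt = 7.1% × (1 − 19.4%) = 5.7226%.
WACC = 0.416 × 12.1500% + 0.584 × 5.7226% = 8.3964%.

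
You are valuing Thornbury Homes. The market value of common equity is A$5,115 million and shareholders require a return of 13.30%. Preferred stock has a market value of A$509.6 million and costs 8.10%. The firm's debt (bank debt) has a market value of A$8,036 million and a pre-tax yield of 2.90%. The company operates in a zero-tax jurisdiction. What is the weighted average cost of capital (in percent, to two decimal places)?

6.99%

Total capital V = 5115 + 509.6 + 8036 = 13660.6.
Equity: weight = 5115/13660.6 = 0.3744; cost = 13.3%.
Preferred: weight = 509.6/13660.6 = 0.0373; cost = 8.1%.
Bank debt: weight = 8036/13660.6 = 0.5883; after-tax cost = 2.9% × (1 − 0%) = 2.9000%.
WACC = 0.3744 × 13.3000% + 0.0373 × 8.1000% + 0.5883 × 2.9000% = 6.9881%.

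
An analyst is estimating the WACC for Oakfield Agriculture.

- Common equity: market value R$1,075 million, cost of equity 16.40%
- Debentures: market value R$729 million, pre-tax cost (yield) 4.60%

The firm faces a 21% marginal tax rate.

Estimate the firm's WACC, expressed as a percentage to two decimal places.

Total capital V = 1075 + 729 = 1804.
Equity: weight = 1075/1804 = 0.5959; cost = 16.4%.
Debentures: weight = 729/1804 = 0.4041; after-tax cost = 4.6% × (1 − 21%) = 3.6340%.
WACC = 0.5959 × 16.4000% + 0.4041 × 3.6340% = 11.2412%.

11.24%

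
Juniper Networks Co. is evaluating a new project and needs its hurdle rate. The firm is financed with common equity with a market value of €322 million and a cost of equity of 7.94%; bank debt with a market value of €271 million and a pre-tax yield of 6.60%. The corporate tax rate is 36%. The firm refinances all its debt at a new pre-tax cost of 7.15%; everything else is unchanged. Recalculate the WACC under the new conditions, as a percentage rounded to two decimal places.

6.40%

After the change:
Total capital V = 322 + 271 = 593.
Equity: weight = 322/593 = 0.5430; cost = 7.94%.
Bank debt: weight = 271/593 = 0.4570; after-tax cost = 7.15% × (1 − 36%) = 4.5760%.
WACC = 0.5430 × 7.9400% + 0.4570 × 4.5760% = 6.4027%.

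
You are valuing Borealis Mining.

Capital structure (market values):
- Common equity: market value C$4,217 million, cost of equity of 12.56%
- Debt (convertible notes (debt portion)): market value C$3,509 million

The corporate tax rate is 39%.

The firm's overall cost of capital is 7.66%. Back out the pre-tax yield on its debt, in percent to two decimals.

Total capital V = 4217 + 3509 = 7726.
Equity weight = 4217/7726 = 0.5458.
Convertible notes (debt portion) weight = 3509/7726 = 0.4542.
Equity contribution = 0.5458 × 12.56% = 6.8555%.
Remaining for debt = 7.66% − 6.8555% = 0.8045%.
Rd × (1 − 39%) × 0.4542 = 0.8045%  ⇒  Rd = 2.9038%.

2.90%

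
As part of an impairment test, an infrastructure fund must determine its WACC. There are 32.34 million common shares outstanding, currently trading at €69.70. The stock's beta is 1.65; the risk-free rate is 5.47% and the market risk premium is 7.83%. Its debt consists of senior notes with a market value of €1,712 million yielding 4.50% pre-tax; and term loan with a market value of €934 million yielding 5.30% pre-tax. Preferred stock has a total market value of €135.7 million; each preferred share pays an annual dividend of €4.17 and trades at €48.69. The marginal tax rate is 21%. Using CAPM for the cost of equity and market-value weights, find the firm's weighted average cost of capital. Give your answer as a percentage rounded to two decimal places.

Cost of equity via CAPM: Re = 5.47% + 1.65 × 7.83% = 18.3895%.
Cost of preferred: Rp = 4.17 / 48.69 = 8.5644%.
Market value of equity E = 69.7 × 32.34m = 2254.098m.
Total capital V = 2254.098 + 135.7 + 1712 + 934 = 5035.798.
Equity: weight = 2254.098/5035.798 = 0.4476; cost = 18.3895%.
Preferred: weight = 135.7/5035.798 = 0.0269; cost = 8.5644%.
Senior notes: weight = 1712/5035.798 = 0.3400; after-tax cost = 4.5% × (1 − 21%) = 3.5550%.
Term loan: weight = 934/5035.798 = 0.1855; after-tax cost = 5.3% × (1 − 21%) = 4.1870%.
WACC = 0.4476 × 18.3895% + 0.0269 × 8.5644% + 0.3400 × 3.5550% + 0.1855 × 4.1870% = 10.4473%.

10.45%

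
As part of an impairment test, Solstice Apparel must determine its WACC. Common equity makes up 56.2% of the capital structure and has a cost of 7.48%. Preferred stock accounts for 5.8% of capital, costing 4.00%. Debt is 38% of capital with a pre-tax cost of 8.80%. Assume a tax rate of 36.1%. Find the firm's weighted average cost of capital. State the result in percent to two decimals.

After-tax cost of debt = 8.8% × (1 − 36.1%) = 5.6232%.
WACC = 0.562 × 7.4800% + 0.058 × 4.0000% + 0.380 × 5.6232% = 6.5726%.

6.57%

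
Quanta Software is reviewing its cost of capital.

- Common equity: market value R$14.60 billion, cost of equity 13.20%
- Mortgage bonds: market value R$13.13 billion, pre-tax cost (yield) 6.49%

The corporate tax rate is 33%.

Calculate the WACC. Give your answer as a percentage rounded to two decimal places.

9.01%

Total capital V = 14.6 + 13.13 = 27.73.
Equity: weight = 14.6/27.73 = 0.5265; cost = 13.2%.
Mortgage bonds: weight = 13.13/27.73 = 0.4735; after-tax cost = 6.49% × (1 − 33%) = 4.3483%.
WACC = 0.5265 × 13.2000% + 0.4735 × 4.3483% = 9.0088%.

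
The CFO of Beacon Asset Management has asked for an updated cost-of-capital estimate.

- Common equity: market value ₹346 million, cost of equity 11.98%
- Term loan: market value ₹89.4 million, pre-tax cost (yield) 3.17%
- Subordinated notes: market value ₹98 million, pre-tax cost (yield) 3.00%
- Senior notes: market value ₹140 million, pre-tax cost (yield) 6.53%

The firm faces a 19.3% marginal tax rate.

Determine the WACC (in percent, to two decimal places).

7.94%

Total capital V = 346 + 89.4 + 98 + 140 = 673.4.
Equity: weight = 346/673.4 = 0.5138; cost = 11.98%.
Term loan: weight = 89.4/673.4 = 0.1328; after-tax cost = 3.17% × (1 − 19.3%) = 2.5582%.
Subordinated notes: weight = 98/673.4 = 0.1455; after-tax cost = 3% × (1 − 19.3%) = 2.4210%.
Senior notes: weight = 140/673.4 = 0.2079; after-tax cost = 6.53% × (1 − 19.3%) = 5.2697%.
WACC = 0.5138 × 11.9800% + 0.1328 × 2.5582% + 0.1455 × 2.4210% + 0.2079 × 5.2697% = 7.9430%.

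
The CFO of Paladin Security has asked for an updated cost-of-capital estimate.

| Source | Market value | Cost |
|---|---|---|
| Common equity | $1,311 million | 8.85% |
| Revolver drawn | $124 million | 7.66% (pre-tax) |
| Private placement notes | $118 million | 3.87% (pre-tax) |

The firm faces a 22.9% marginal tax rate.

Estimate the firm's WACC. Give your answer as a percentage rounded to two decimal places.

8.17%

Total capital V = 1311 + 124 + 118 = 1553.
Equity: weight = 1311/1553 = 0.8442; cost = 8.85%.
Revolver drawn: weight = 124/1553 = 0.0798; after-tax cost = 7.66% × (1 − 22.9%) = 5.9059%.
Private placement notes: weight = 118/1553 = 0.0760; after-tax cost = 3.87% × (1 − 22.9%) = 2.9838%.
WACC = 0.8442 × 8.8500% + 0.0798 × 5.9059% + 0.0760 × 2.9838% = 8.1692%.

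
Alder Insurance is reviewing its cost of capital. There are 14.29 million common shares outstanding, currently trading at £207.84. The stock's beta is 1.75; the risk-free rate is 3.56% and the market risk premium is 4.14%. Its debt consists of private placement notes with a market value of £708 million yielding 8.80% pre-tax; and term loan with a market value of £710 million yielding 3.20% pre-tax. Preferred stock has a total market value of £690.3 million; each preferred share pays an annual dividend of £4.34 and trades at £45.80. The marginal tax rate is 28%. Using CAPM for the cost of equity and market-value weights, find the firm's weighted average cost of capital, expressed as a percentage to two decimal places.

Cost of equity via CAPM: Re = 3.56% + 1.75 × 4.14% = 10.8050%.
Cost of preferred: Rp = 4.34 / 45.8 = 9.4760%.
Market value of equity E = 207.84 × 14.29m = 2970.0336m.
Total capital V = 2970.0336 + 690.3 + 708 + 710 = 5078.3336.
Equity: weight = 2970.0336/5078.3336 = 0.5848; cost = 10.805%.
Preferred: weight = 690.3/5078.3336 = 0.1359; cost = 9.476%.
Private placement notes: weight = 708/5078.3336 = 0.1394; after-tax cost = 8.8% × (1 − 28%) = 6.3360%.
Term loan: weight = 710/5078.3336 = 0.1398; after-tax cost = 3.2% × (1 − 28%) = 2.3040%.
WACC = 0.5848 × 10.8050% + 0.1359 × 9.4760% + 0.1394 × 6.3360% + 0.1398 × 2.3040% = 8.8128%.

8.81%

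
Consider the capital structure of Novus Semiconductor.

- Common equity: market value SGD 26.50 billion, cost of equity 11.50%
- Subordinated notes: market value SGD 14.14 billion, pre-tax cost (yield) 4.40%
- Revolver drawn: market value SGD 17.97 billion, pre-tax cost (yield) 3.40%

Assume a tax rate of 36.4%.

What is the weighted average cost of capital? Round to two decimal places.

6.54%

Total capital V = 26.5 + 14.14 + 17.97 = 58.61.
Equity: weight = 26.5/58.61 = 0.4521; cost = 11.5%.
Subordinated notes: weight = 14.14/58.61 = 0.2413; after-tax cost = 4.4% × (1 − 36.4%) = 2.7984%.
Revolver drawn: weight = 17.97/58.61 = 0.3066; after-tax cost = 3.4% × (1 − 36.4%) = 2.1624%.
WACC = 0.4521 × 11.5000% + 0.2413 × 2.7984% + 0.3066 × 2.1624% = 6.5378%.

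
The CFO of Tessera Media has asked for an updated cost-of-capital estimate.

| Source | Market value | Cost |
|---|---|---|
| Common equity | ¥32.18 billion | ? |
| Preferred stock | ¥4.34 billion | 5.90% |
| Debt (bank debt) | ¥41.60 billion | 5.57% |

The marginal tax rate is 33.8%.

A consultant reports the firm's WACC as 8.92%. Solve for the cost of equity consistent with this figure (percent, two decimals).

Total capital V = 32.18 + 4.34 + 41.6 = 78.12.
Equity weight = 32.18/78.12 = 0.4119.
Preferred weight = 4.34/78.12 = 0.0556.
Bank debt weight = 41.6/78.12 = 0.5325.
Debt contribution = 0.5325 × 5.57% × (1 − 33.8%) = 1.9636%.
Preferred contribution = 0.0556 × 5.9% = 0.3278%.
Required equity contribution = 8.92% − 2.2913% = 6.6287%.
Re = 6.6287% / 0.4119 = 16.0917%.

16.09%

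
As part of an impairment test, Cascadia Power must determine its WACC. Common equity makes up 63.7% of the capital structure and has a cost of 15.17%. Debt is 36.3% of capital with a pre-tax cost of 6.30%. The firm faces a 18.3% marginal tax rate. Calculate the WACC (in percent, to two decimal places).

After-tax cost of debt = 6.3% × (1 − 18.3%) = 5.1471%.
WACC = 0.637 × 15.1700% + 0.363 × 5.1471% = 11.5317%.

11.53%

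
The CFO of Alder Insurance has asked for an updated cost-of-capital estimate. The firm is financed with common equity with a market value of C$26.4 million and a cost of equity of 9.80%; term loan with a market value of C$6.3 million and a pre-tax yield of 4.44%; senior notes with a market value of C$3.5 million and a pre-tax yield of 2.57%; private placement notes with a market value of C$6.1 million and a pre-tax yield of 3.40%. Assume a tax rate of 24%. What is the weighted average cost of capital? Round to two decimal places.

7.15%

Total capital V = 26.4 + 6.3 + 3.5 + 6.1 = 42.3.
Equity: weight = 26.4/42.3 = 0.6241; cost = 9.8%.
Term loan: weight = 6.3/42.3 = 0.1489; after-tax cost = 4.44% × (1 − 24%) = 3.3744%.
Senior notes: weight = 3.5/42.3 = 0.0827; after-tax cost = 2.57% × (1 − 24%) = 1.9532%.
Private placement notes: weight = 6.1/42.3 = 0.1442; after-tax cost = 3.4% × (1 − 24%) = 2.5840%.
WACC = 0.6241 × 9.8000% + 0.1489 × 3.3744% + 0.0827 × 1.9532% + 0.1442 × 2.5840% = 7.1531%.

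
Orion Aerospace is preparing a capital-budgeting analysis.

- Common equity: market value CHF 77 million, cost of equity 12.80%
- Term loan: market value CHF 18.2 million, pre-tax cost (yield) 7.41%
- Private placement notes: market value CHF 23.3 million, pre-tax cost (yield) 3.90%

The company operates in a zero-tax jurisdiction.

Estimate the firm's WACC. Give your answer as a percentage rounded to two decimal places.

Total capital V = 77 + 18.2 + 23.3 = 118.5.
Equity: weight = 77/118.5 = 0.6498; cost = 12.8%.
Term loan: weight = 18.2/118.5 = 0.1536; after-tax cost = 7.41% × (1 − 0%) = 7.4100%.
Private placement notes: weight = 23.3/118.5 = 0.1966; after-tax cost = 3.9% × (1 − 0%) = 3.9000%.
WACC = 0.6498 × 12.8000% + 0.1536 × 7.4100% + 0.1966 × 3.9000% = 10.2222%.

10.22%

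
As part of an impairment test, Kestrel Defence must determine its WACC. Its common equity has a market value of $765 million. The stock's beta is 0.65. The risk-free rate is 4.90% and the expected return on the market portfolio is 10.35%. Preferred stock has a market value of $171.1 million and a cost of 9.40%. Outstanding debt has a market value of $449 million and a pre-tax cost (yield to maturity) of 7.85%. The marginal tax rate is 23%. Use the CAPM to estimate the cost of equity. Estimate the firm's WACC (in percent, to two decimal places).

Market risk premium = 10.35% − 4.9% = 5.45%.
Cost of equity via CAPM: Re = 4.9% + 0.65 × 5.45% = 8.4425%.
Total capital V = 765 + 171.1 + 449 = 1385.1.
Equity: weight = 765/1385.1 = 0.5523; cost = 8.4425%.
Preferred: weight = 171.1/1385.1 = 0.1235; cost = 9.4%.
Debt: weight = 449/1385.1 = 0.3242; after-tax cost = 7.85% × (1 − 23%) = 6.0445%.
WACC = 0.5523 × 8.4425% + 0.1235 × 9.4000% + 0.3242 × 6.0445% = 7.7834%.

7.78%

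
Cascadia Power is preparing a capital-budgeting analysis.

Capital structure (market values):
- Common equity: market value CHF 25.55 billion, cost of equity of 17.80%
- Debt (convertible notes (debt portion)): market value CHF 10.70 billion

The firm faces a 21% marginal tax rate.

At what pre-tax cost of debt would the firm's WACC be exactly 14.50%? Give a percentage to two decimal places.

8.38%

Total capital V = 25.55 + 10.7 = 36.25.
Equity weight = 25.55/36.25 = 0.7048.
Convertible notes (debt portion) weight = 10.7/36.25 = 0.2952.
Equity contribution = 0.7048 × 17.8% = 12.5459%.
Remaining for debt = 14.5% − 12.5459% = 1.9541%.
Rd × (1 − 21%) × 0.2952 = 1.9541%  ⇒  Rd = 8.3799%.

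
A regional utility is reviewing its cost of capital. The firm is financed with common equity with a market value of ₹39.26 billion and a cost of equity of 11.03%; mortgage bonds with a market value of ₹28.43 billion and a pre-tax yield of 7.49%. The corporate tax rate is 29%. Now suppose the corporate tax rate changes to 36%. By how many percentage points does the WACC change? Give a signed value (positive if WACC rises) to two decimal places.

-0.22 pp

Current WACC:
Total capital V = 39.26 + 28.43 = 67.69.
Equity: weight = 39.26/67.69 = 0.5800; cost = 11.03%.
Mortgage bonds: weight = 28.43/67.69 = 0.4200; after-tax cost = 7.49% × (1 − 29%) = 5.3179%.
WACC = 0.5800 × 11.0300% + 0.4200 × 5.3179% = 8.6309%.
After the change:
Total capital V = 39.26 + 28.43 = 67.69.
Equity: weight = 39.26/67.69 = 0.5800; cost = 11.03%.
Mortgage bonds: weight = 28.43/67.69 = 0.4200; after-tax cost = 7.49% × (1 − 36%) = 4.7936%.
WACC = 0.5800 × 11.0300% + 0.4200 × 4.7936% = 8.4107%.
Change in WACC = 8.4107% − 8.6309% = -0.2202 pp.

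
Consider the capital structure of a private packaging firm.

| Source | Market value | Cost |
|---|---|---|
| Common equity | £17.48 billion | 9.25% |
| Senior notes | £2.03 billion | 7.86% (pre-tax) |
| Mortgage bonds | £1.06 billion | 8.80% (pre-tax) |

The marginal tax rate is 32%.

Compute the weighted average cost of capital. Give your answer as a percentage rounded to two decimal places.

Total capital V = 17.48 + 2.03 + 1.06 = 20.57.
Equity: weight = 17.48/20.57 = 0.8498; cost = 9.25%.
Senior notes: weight = 2.03/20.57 = 0.0987; after-tax cost = 7.86% × (1 − 32%) = 5.3448%.
Mortgage bonds: weight = 1.06/20.57 = 0.0515; after-tax cost = 8.8% × (1 − 32%) = 5.9840%.
WACC = 0.8498 × 9.2500% + 0.0987 × 5.3448% + 0.0515 × 5.9840% = 8.6963%.

8.70%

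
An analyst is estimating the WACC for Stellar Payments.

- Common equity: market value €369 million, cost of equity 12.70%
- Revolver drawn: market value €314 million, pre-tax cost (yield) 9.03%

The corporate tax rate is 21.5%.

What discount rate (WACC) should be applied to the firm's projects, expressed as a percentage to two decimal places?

10.12%

Total capital V = 369 + 314 = 683.
Equity: weight = 369/683 = 0.5403; cost = 12.7%.
Revolver drawn: weight = 314/683 = 0.4597; after-tax cost = 9.03% × (1 − 21.5%) = 7.0885%.
WACC = 0.5403 × 12.7000% + 0.4597 × 7.0885% = 10.1202%.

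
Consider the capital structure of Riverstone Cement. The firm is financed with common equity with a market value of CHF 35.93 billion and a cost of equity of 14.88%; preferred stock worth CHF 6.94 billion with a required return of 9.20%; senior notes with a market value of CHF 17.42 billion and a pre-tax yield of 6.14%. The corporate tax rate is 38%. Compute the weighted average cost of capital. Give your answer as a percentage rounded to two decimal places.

Total capital V = 35.93 + 6.94 + 17.42 = 60.29.
Equity: weight = 35.93/60.29 = 0.5960; cost = 14.88%.
Preferred: weight = 6.94/60.29 = 0.1151; cost = 9.2%.
Senior notes: weight = 17.42/60.29 = 0.2889; after-tax cost = 6.14% × (1 − 38%) = 3.8068%.
WACC = 0.5960 × 14.8800% + 0.1151 × 9.2000% + 0.2889 × 3.8068% = 11.0267%.

11.03%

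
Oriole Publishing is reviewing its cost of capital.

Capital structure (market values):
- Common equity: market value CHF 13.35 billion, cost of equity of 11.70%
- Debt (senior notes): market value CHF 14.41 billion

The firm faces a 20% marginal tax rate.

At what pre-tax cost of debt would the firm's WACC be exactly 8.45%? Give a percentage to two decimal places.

6.80%

Total capital V = 13.35 + 14.41 = 27.76.
Equity weight = 13.35/27.76 = 0.4809.
Senior notes weight = 14.41/27.76 = 0.5191.
Equity contribution = 0.4809 × 11.7% = 5.6266%.
Remaining for debt = 8.45% − 5.6266% = 2.8234%.
Rd × (1 − 20%) × 0.5191 = 2.8234%  ⇒  Rd = 6.7988%.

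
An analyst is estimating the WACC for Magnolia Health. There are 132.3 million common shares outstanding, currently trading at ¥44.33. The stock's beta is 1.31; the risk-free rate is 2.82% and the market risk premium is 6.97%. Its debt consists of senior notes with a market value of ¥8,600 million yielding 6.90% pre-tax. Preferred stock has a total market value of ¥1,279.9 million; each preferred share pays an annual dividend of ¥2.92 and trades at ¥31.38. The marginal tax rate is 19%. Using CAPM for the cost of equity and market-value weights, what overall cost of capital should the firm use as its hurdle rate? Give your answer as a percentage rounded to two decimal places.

8.26%

Cost of equity via CAPM: Re = 2.82% + 1.31 × 6.97% = 11.9507%.
Cost of preferred: Rp = 2.92 / 31.38 = 9.3053%.
Market value of equity E = 44.33 × 132.3m = 5864.859m.
Total capital V = 5864.859 + 1279.9 + 8600 = 15744.759.
Equity: weight = 5864.859/15744.759 = 0.3725; cost = 11.9507%.
Preferred: weight = 1279.9/15744.759 = 0.0813; cost = 9.3053%.
Senior notes: weight = 8600/15744.759 = 0.5462; after-tax cost = 6.9% × (1 − 19%) = 5.5890%.
WACC = 0.3725 × 11.9507% + 0.0813 × 9.3053% + 0.5462 × 5.5890% = 8.2608%.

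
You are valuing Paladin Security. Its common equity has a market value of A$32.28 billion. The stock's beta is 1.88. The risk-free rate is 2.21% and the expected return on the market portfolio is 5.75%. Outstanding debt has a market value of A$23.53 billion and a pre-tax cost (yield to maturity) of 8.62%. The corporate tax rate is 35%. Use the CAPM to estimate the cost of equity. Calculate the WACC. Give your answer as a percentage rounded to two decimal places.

7.49%

Market risk premium = 5.75% − 2.21% = 3.54%.
Cost of equity via CAPM: Re = 2.21% + 1.88 × 3.54% = 8.8652%.
Total capital V = 32.28 + 23.53 = 55.81.
Equity: weight = 32.28/55.81 = 0.5784; cost = 8.8652%.
Debt: weight = 23.53/55.81 = 0.4216; after-tax cost = 8.62% × (1 − 35%) = 5.6030%.
WACC = 0.5784 × 8.8652% + 0.4216 × 5.6030% = 7.4898%.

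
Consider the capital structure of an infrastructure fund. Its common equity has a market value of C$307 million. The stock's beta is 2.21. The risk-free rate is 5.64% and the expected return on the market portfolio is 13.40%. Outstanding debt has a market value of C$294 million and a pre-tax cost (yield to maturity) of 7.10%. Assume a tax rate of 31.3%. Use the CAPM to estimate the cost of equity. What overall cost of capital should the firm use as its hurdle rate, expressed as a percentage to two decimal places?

Market risk premium = 13.4% − 5.64% = 7.76%.
Cost of equity via CAPM: Re = 5.64% + 2.21 × 7.76% = 22.7896%.
Total capital V = 307 + 294 = 601.
Equity: weight = 307/601 = 0.5108; cost = 22.7896%.
Debt: weight = 294/601 = 0.4892; after-tax cost = 7.1% × (1 − 31.3%) = 4.8777%.
WACC = 0.5108 × 22.7896% + 0.4892 × 4.8777% = 14.0274%.

14.03%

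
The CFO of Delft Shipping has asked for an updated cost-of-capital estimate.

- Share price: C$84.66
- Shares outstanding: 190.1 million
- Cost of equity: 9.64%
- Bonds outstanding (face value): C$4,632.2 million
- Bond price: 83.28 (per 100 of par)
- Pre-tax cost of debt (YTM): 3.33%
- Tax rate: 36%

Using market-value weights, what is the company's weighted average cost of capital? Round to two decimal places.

8.19%

Market value of equity E = 84.66 × 190.1m = 16093.866m. Market value of debt D = 4632.2m × 83.28/100 = 3857.69616m.
Total capital V = 16093.866 + 3857.69616 = 19951.56216.
Equity: weight = 16093.866/19951.56216 = 0.8066; cost = 9.64%.
Bonds outstanding: weight = 3857.69616/19951.56216 = 0.1934; after-tax cost = 3.33% × (1 − 36%) = 2.1312%.
WACC = 0.8066 × 9.6400% + 0.1934 × 2.1312% = 8.1882%.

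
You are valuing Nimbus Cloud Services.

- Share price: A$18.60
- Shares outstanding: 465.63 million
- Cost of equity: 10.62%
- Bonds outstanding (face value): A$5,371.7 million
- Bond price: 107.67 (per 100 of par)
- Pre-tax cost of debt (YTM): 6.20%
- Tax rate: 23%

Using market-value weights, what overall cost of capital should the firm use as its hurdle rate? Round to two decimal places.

Market value of equity E = 18.6 × 465.63m = 8660.718m. Market value of debt D = 5371.7m × 107.67/100 = 5783.70939m.
Total capital V = 8660.718 + 5783.70939 = 14444.42739.
Equity: weight = 8660.718/14444.42739 = 0.5996; cost = 10.62%.
Bonds outstanding: weight = 5783.70939/14444.42739 = 0.4004; after-tax cost = 6.2% × (1 − 23%) = 4.7740%.
WACC = 0.5996 × 10.6200% + 0.4004 × 4.7740% = 8.2792%.

8.28%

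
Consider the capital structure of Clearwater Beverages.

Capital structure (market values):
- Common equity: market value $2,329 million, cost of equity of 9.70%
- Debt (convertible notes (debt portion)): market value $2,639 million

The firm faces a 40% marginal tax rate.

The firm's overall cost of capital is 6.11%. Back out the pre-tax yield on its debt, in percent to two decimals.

4.90%

Total capital V = 2329 + 2639 = 4968.
Equity weight = 2329/4968 = 0.4688.
Convertible notes (debt portion) weight = 2639/4968 = 0.5312.
Equity contribution = 0.4688 × 9.7% = 4.5474%.
Remaining for debt = 6.11% − 4.5474% = 1.5626%.
Rd × (1 − 40%) × 0.5312 = 1.5626%  ⇒  Rd = 4.9029%.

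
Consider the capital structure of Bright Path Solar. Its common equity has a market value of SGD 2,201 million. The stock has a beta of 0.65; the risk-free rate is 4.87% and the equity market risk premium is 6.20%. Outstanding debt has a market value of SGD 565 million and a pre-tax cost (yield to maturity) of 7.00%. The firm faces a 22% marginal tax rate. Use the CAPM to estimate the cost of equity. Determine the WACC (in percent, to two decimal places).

Cost of equity via CAPM: Re = 4.87% + 0.65 × 6.2% = 8.9000%.
Total capital V = 2201 + 565 = 2766.
Equity: weight = 2201/2766 = 0.7957; cost = 8.9%.
Debt: weight = 565/2766 = 0.2043; after-tax cost = 7% × (1 − 22%) = 5.4600%.
WACC = 0.7957 × 8.9000% + 0.2043 × 5.4600% = 8.1973%.

8.20%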